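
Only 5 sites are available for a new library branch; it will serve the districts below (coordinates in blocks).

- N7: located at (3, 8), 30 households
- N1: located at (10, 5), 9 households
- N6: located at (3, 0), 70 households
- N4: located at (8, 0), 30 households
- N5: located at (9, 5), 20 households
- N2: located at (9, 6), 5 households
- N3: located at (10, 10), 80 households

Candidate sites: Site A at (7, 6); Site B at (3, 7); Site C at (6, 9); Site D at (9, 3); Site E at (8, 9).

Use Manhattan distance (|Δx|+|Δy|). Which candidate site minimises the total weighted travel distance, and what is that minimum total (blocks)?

Total weighted distance at each candidate:
  Site A (7, 6): total = 1756
  Site B (3, 7): total = 1956
  Site C (6, 9): total = 1932
  Site D (9, 3): total = 1802
  Site E (8, 9): total = 1844
Minimum is at Site A with total 1756 blocks.

Site A, total 1756 blocks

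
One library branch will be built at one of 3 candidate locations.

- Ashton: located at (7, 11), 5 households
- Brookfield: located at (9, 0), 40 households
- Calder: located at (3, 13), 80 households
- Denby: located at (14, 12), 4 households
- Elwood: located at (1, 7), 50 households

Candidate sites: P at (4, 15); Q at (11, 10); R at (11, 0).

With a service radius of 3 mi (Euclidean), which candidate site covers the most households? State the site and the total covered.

Coverage radius r = 3 mi; a point is covered iff (Δx)²+(Δy)² ≤ 3² = 9.
  P (4, 15): covers {Calder} → 80
  Q (11, 10): covers {none} → 0
  R (11, 0): covers {Brookfield} → 40
Maximum coverage at P: 80 households.

P, covering 80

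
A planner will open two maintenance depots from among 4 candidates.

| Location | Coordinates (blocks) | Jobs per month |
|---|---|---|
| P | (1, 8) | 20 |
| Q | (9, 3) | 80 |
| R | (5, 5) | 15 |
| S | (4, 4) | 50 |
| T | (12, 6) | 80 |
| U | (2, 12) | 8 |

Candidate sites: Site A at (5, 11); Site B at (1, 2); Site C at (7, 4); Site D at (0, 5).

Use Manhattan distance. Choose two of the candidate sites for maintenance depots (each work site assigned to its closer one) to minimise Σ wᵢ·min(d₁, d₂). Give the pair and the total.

{Site C, Site D}, total 1147

Evaluate every pair (each demand assigned to the nearer of the two):
  {Site C, Site D}: total = 1147
  {Site A, Site C}: total = 1167
  {Site B, Site C}: total = 1203
  {Site A, Site B}: total = 2172
  {Site B, Site D}: total = 2237
  {Site A, Site D}: total = 2277
Best pair: {Site C, Site D} with total 1147.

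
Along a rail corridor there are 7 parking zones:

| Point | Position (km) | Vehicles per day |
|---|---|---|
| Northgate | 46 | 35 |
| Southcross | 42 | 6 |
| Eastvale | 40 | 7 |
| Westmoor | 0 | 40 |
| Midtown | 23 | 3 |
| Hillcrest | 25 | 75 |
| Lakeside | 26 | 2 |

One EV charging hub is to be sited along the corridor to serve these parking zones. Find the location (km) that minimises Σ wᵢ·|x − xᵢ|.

For a sum of weighted absolute distances on a line, the optimum is the weighted median (not the mean). Total weight W = 168; half-weight = 84.
Sort by position and accumulate weight:
  km 0 (Westmoor, w=40) → cum 40
  km 23 (Midtown, w=3) → cum 43
  km 25 (Hillcrest, w=75) → cum 118  ≥ 84 → median here
  km 26 (Lakeside, w=2) → cum 120
  km 40 (Eastvale, w=7) → cum 127
  km 42 (Southcross, w=6) → cum 133
  km 46 (Northgate, w=35) → cum 168
Optimal location: km 25.

x = 25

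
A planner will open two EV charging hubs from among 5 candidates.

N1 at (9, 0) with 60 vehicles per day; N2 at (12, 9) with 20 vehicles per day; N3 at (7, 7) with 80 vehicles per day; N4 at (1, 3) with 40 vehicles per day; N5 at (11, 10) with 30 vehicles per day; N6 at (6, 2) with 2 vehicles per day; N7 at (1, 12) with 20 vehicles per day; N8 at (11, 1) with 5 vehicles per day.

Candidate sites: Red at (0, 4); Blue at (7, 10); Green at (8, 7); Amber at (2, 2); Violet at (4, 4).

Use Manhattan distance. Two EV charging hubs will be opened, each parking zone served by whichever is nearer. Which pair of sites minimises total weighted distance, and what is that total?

Evaluate every pair (each demand assigned to the nearer of the two):
  {Red, Green}: total = 1179
  {Green, Amber}: total = 1213
  {Green, Violet}: total = 1293
  {Blue, Amber}: total = 1318
  {Blue, Violet}: total = 1398
  {Blue, Green}: total = 1459
  {Red, Blue}: total = 1521
  {Red, Violet}: total = 1988
  {Amber, Violet}: total = 2028
  {Red, Amber}: total = 2508
Best pair: {Red, Green} with total 1179.

{Red, Green}, total 1179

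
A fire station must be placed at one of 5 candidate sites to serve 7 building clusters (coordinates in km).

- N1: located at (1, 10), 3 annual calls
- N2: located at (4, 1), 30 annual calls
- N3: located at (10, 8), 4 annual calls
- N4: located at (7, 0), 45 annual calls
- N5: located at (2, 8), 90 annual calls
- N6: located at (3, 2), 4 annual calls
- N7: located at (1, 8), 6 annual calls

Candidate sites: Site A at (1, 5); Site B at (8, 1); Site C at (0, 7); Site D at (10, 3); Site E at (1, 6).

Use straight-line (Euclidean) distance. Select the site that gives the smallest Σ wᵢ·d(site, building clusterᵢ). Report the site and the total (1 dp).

Site E, total 836.8 km

Total weighted distance at each candidate:
  Site A (1, 5): total = 871.4
  Site B (8, 1): total = 1156.5
  Site C (0, 7): total = 944.6
  Site D (10, 3): total = 1374.0
  Site E (1, 6): total = 836.8
Minimum is at Site E with total 836.8 km.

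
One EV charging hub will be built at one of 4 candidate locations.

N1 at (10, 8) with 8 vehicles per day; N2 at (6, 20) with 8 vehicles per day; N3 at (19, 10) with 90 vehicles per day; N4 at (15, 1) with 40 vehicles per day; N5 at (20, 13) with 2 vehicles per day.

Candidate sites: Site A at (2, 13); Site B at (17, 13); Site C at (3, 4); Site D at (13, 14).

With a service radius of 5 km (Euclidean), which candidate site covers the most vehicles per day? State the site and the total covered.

Site B, covering 92

Coverage radius r = 5 km; a point is covered iff (Δx)²+(Δy)² ≤ 5² = 25.
  Site A (2, 13): covers {none} → 0
  Site B (17, 13): covers {N3, N5} → 92
  Site C (3, 4): covers {none} → 0
  Site D (13, 14): covers {none} → 0
Maximum coverage at Site B: 92 vehicles per day.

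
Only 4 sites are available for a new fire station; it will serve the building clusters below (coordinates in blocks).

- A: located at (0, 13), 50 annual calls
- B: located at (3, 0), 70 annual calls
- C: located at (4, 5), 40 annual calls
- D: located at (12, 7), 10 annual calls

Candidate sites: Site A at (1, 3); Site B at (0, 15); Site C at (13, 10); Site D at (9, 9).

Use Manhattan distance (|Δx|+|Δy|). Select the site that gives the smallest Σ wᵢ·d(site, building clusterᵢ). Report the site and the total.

Total weighted distance at each candidate:
  Site A (1, 3): total = 1250
  Site B (0, 15): total = 2120
  Site C (13, 10): total = 2800
  Site D (9, 9): total = 2110
Minimum is at Site A with total 1250 blocks.

Site A, total 1250 blocks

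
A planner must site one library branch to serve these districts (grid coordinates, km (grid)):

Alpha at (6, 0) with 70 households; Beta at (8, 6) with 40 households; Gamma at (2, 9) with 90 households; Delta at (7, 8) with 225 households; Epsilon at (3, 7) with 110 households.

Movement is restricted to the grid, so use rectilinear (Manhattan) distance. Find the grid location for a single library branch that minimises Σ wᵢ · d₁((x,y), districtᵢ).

Manhattan distance separates: Σwᵢ(|x−xᵢ|+|y−yᵢ|) = Σwᵢ|x−xᵢ| + Σwᵢ|y−yᵢ|, so x and y are optimised independently as 1-D weighted medians.
Total weight W = 535; half = 267.5.
x-coordinate, sorted with cumulative weight:
  x=2 (Gamma, w=90) cum 90
  x=3 (Epsilon, w=110) cum 200
  x=6 (Alpha, w=70) cum 270  ← median
  x=7 (Delta, w=225) cum 495
  x=8 (Beta, w=40) cum 535
⇒ x* = 6
y-coordinate, sorted with cumulative weight:
  y=0 (Alpha, w=70) cum 70
  y=6 (Beta, w=40) cum 110
  y=7 (Epsilon, w=110) cum 220
  y=8 (Delta, w=225) cum 445  ← median
  y=9 (Gamma, w=90) cum 535
⇒ y* = 8

(6, 8)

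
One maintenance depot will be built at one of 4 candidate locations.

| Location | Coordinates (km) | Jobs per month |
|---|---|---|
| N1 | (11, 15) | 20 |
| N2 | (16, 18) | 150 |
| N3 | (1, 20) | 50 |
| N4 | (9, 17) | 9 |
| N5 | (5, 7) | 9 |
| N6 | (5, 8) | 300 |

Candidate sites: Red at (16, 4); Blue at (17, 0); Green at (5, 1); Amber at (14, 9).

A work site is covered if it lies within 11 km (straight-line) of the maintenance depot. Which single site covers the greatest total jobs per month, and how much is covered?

Amber, covering 488

Coverage radius r = 11 km; a point is covered iff (Δx)²+(Δy)² ≤ 11² = 121.
  Red (16, 4): covers {none} → 0
  Blue (17, 0): covers {none} → 0
  Green (5, 1): covers {N5, N6} → 309
  Amber (14, 9): covers {N1, N2, N4, N5, N6} → 488
Maximum coverage at Amber: 488 jobs per month.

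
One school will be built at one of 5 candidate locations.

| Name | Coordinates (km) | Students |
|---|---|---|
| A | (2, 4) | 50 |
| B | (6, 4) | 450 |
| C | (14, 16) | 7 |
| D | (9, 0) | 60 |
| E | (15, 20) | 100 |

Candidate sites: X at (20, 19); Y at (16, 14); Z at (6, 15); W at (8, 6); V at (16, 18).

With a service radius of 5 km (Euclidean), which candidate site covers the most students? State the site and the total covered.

Coverage radius r = 5 km; a point is covered iff (Δx)²+(Δy)² ≤ 5² = 25.
  X (20, 19): covers {none} → 0
  Y (16, 14): covers {C} → 7
  Z (6, 15): covers {none} → 0
  W (8, 6): covers {B} → 450
  V (16, 18): covers {C, E} → 107
Maximum coverage at W: 450 students.

W, covering 450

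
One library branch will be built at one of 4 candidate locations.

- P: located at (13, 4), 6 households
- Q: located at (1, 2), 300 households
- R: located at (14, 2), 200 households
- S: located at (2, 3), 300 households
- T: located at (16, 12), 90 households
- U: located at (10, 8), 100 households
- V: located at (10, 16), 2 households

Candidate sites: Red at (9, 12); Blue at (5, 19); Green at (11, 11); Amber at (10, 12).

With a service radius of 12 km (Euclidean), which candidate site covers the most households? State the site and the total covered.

Coverage radius r = 12 km; a point is covered iff (Δx)²+(Δy)² ≤ 12² = 144.
  Red (9, 12): covers {P, R, S, T, U, V} → 698
  Blue (5, 19): covers {V} → 2
  Green (11, 11): covers {P, R, T, U, V} → 398
  Amber (10, 12): covers {P, R, T, U, V} → 398
Maximum coverage at Red: 698 households.

Red, covering 698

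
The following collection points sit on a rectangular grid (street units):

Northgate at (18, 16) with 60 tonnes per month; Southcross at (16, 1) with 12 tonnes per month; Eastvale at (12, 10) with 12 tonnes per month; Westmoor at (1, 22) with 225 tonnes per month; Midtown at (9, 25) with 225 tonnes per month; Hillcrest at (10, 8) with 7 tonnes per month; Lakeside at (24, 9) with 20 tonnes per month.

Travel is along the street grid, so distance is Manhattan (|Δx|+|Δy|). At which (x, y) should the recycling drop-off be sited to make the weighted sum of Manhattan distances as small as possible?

Manhattan distance separates: Σwᵢ(|x−xᵢ|+|y−yᵢ|) = Σwᵢ|x−xᵢ| + Σwᵢ|y−yᵢ|, so x and y are optimised independently as 1-D weighted medians.
Total weight W = 561; half = 280.5.
x-coordinate, sorted with cumulative weight:
  x=1 (Westmoor, w=225) cum 225
  x=9 (Midtown, w=225) cum 450  ← median
  x=10 (Hillcrest, w=7) cum 457
  x=12 (Eastvale, w=12) cum 469
  x=16 (Southcross, w=12) cum 481
  x=18 (Northgate, w=60) cum 541
  x=24 (Lakeside, w=20) cum 561
⇒ x* = 9
y-coordinate, sorted with cumulative weight:
  y=1 (Southcross, w=12) cum 12
  y=8 (Hillcrest, w=7) cum 19
  y=9 (Lakeside, w=20) cum 39
  y=10 (Eastvale, w=12) cum 51
  y=16 (Northgate, w=60) cum 111
  y=22 (Westmoor, w=225) cum 336  ← median
  y=25 (Midtown, w=225) cum 561
⇒ y* = 22

(9, 22)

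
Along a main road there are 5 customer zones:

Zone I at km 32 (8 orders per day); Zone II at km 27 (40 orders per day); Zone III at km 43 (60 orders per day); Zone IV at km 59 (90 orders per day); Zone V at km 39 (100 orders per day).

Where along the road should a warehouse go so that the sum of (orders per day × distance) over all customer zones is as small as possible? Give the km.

x = 43

For a sum of weighted absolute distances on a line, the optimum is the weighted median (not the mean). Total weight W = 298; half-weight = 149.
Sort by position and accumulate weight:
  km 27 (Zone II, w=40) → cum 40
  km 32 (Zone I, w=8) → cum 48
  km 39 (Zone V, w=100) → cum 148
  km 43 (Zone III, w=60) → cum 208  ≥ 149 → median here
  km 59 (Zone IV, w=90) → cum 298
Optimal location: km 43.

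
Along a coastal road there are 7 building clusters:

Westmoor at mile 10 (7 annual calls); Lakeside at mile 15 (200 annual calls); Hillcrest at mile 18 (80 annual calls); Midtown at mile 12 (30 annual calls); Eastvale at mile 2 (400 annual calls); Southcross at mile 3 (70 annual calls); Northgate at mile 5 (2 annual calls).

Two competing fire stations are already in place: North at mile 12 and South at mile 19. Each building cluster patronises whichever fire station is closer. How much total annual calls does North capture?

709

The indifferent point is the midpoint (12+19)/2 = 15.5; building clusters left of it (closer to North at 12) go to North, those right go to South.
  Eastvale at 2 (w=400) → North
  Southcross at 3 (w=70) → North
  Northgate at 5 (w=2) → North
  Westmoor at 10 (w=7) → North
  Midtown at 12 (w=30) → North
  Lakeside at 15 (w=200) → North
  Hillcrest at 18 (w=80) → South
North captures 709; South captures 80.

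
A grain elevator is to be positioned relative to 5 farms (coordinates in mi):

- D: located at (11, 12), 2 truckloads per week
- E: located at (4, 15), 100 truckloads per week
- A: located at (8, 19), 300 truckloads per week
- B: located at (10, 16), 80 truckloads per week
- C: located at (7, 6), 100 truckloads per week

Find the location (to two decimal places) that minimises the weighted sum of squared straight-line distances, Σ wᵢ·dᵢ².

The minimiser of Σwᵢ‖p−pᵢ‖² is the weighted centroid p* = (Σwᵢpᵢ)/(Σwᵢ).
Σwᵢ = 582.
Σwᵢxᵢ = 2·11 + 100·4 + 300·8 + 80·10 + 100·7 = 4322.
Σwᵢyᵢ = 2·12 + 100·15 + 300·19 + 80·16 + 100·6 = 9104.
x* = 4322/582 = 7.43, y* = 9104/582 = 15.64.

(7.43, 15.64)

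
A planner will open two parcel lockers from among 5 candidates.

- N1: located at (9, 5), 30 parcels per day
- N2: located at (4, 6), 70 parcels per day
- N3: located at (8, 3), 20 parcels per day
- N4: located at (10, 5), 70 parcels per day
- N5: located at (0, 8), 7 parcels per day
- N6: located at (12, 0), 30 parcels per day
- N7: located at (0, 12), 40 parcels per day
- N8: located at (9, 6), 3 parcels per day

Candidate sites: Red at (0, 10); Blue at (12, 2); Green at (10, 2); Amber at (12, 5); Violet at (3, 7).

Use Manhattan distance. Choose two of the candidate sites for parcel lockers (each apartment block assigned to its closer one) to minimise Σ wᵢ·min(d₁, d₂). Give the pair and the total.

Evaluate every pair (each demand assigned to the nearer of the two):
  {Amber, Violet}: total = 1000
  {Green, Violet}: total = 1013
  {Red, Amber}: total = 1166
  {Red, Green}: total = 1179
  {Blue, Violet}: total = 1199
  {Red, Blue}: total = 1365
  {Red, Violet}: total = 1785
  {Blue, Amber}: total = 1897
  {Green, Amber}: total = 1917
  {Blue, Green}: total = 2077
Best pair: {Amber, Violet} with total 1000.

{Amber, Violet}, total 1000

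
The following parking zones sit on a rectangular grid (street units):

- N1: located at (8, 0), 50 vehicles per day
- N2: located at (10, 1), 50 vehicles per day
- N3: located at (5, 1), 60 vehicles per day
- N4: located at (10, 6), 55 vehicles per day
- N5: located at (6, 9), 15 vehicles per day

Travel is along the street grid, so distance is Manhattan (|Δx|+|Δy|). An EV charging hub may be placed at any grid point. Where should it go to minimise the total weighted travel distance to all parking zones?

(8, 1)

Manhattan distance separates: Σwᵢ(|x−xᵢ|+|y−yᵢ|) = Σwᵢ|x−xᵢ| + Σwᵢ|y−yᵢ|, so x and y are optimised independently as 1-D weighted medians.
Total weight W = 230; half = 115.
x-coordinate, sorted with cumulative weight:
  x=5 (N3, w=60) cum 60
  x=6 (N5, w=15) cum 75
  x=8 (N1, w=50) cum 125  ← median
  x=10 (N2, w=50) cum 175
  x=10 (N4, w=55) cum 230
⇒ x* = 8
y-coordinate, sorted with cumulative weight:
  y=0 (N1, w=50) cum 50
  y=1 (N2, w=50) cum 100
  y=1 (N3, w=60) cum 160  ← median
  y=6 (N4, w=55) cum 215
  y=9 (N5, w=15) cum 230
⇒ y* = 1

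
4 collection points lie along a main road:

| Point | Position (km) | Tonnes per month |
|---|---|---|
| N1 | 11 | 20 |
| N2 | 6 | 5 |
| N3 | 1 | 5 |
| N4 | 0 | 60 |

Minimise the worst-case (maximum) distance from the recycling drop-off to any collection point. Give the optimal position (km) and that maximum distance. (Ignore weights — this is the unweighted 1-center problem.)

The 1-center on a line is the midpoint of the two extreme points: leftmost at 0, rightmost at 11.
Optimal location = (0 + 11)/2 = 5.5; maximum distance = (11 − 0)/2 = 5.5.

location 5.5, max distance 5.5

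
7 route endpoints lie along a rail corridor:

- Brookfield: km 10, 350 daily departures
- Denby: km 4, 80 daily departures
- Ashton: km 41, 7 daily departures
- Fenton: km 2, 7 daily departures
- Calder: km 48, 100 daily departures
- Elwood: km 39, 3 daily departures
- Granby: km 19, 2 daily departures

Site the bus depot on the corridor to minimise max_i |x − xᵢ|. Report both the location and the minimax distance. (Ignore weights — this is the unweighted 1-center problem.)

location 25, max distance 23

The 1-center on a line is the midpoint of the two extreme points: leftmost at 2, rightmost at 48.
Optimal location = (2 + 48)/2 = 25; maximum distance = (48 − 2)/2 = 23.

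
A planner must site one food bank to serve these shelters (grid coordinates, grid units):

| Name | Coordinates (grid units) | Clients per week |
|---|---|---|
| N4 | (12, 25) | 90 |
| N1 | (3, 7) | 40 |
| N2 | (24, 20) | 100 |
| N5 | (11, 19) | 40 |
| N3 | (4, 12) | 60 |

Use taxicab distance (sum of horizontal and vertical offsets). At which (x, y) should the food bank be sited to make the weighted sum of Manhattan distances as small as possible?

Manhattan distance separates: Σwᵢ(|x−xᵢ|+|y−yᵢ|) = Σwᵢ|x−xᵢ| + Σwᵢ|y−yᵢ|, so x and y are optimised independently as 1-D weighted medians.
Total weight W = 330; half = 165.
x-coordinate, sorted with cumulative weight:
  x=3 (N1, w=40) cum 40
  x=4 (N3, w=60) cum 100
  x=11 (N5, w=40) cum 140
  x=12 (N4, w=90) cum 230  ← median
  x=24 (N2, w=100) cum 330
⇒ x* = 12
y-coordinate, sorted with cumulative weight:
  y=7 (N1, w=40) cum 40
  y=12 (N3, w=60) cum 100
  y=19 (N5, w=40) cum 140
  y=20 (N2, w=100) cum 240  ← median
  y=25 (N4, w=90) cum 330
⇒ y* = 20

(12, 20)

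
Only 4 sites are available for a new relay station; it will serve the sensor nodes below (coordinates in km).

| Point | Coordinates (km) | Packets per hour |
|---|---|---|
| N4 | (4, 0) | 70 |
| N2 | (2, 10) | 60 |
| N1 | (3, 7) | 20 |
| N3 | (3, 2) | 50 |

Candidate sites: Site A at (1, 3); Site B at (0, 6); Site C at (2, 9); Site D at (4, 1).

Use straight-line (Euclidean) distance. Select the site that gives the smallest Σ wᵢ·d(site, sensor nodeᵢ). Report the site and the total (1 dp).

Site D, total 815.5 km

Total weighted distance at each candidate:
  Site A (1, 3): total = 922.5
  Site B (0, 6): total = 1086.4
  Site C (2, 9): total = 1103.6
  Site D (4, 1): total = 815.5
Minimum is at Site D with total 815.5 km.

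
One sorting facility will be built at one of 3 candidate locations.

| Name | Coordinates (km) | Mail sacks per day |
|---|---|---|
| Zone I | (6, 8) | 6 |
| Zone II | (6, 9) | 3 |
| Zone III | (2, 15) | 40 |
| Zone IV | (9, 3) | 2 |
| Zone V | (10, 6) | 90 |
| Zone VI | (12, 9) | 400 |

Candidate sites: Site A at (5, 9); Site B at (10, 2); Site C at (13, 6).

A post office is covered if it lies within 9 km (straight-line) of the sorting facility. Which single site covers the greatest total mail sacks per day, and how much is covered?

Coverage radius r = 9 km; a point is covered iff (Δx)²+(Δy)² ≤ 9² = 81.
  Site A (5, 9): covers {Zone I, Zone II, Zone III, Zone IV, Zone V, Zone VI} → 541
  Site B (10, 2): covers {Zone I, Zone II, Zone IV, Zone V, Zone VI} → 501
  Site C (13, 6): covers {Zone I, Zone II, Zone IV, Zone V, Zone VI} → 501
Maximum coverage at Site A: 541 mail sacks per day.

Site A, covering 541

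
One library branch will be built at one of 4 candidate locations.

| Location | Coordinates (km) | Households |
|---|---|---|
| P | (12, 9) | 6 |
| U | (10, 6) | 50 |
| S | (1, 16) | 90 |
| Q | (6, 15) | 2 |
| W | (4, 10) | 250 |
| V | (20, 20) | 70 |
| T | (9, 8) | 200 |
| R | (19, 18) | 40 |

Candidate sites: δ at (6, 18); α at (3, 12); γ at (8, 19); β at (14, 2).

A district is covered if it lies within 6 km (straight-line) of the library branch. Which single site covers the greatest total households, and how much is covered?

α, covering 342

Coverage radius r = 6 km; a point is covered iff (Δx)²+(Δy)² ≤ 6² = 36.
  δ (6, 18): covers {S, Q} → 92
  α (3, 12): covers {S, Q, W} → 342
  γ (8, 19): covers {Q} → 2
  β (14, 2): covers {U} → 50
Maximum coverage at α: 342 households.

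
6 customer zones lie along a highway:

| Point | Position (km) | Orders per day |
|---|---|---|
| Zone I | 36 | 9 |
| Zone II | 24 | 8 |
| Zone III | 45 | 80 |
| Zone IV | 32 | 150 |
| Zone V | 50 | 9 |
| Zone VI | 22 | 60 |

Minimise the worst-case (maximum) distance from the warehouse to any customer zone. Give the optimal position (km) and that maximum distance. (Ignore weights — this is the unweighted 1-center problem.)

The 1-center on a line is the midpoint of the two extreme points: leftmost at 22, rightmost at 50.
Optimal location = (22 + 50)/2 = 36; maximum distance = (50 − 22)/2 = 14.

location 36, max distance 14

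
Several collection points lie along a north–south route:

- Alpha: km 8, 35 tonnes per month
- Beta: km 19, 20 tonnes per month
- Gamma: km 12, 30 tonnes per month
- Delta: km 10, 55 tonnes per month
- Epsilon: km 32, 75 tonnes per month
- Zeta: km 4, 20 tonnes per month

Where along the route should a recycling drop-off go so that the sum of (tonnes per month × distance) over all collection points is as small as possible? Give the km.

For a sum of weighted absolute distances on a line, the optimum is the weighted median (not the mean). Total weight W = 235; half-weight = 117.5.
Sort by position and accumulate weight:
  km 4 (Zeta, w=20) → cum 20
  km 8 (Alpha, w=35) → cum 55
  km 10 (Delta, w=55) → cum 110
  km 12 (Gamma, w=30) → cum 140  ≥ 117.5 → median here
  km 19 (Beta, w=20) → cum 160
  km 32 (Epsilon, w=75) → cum 235
Optimal location: km 12.

x = 12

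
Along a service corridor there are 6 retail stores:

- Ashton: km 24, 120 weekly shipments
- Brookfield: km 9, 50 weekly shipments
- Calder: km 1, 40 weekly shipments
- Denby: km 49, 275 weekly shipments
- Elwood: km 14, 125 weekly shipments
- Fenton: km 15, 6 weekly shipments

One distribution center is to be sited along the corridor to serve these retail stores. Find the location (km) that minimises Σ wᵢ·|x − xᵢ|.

x = 24

For a sum of weighted absolute distances on a line, the optimum is the weighted median (not the mean). Total weight W = 616; half-weight = 308.
Sort by position and accumulate weight:
  km 1 (Calder, w=40) → cum 40
  km 9 (Brookfield, w=50) → cum 90
  km 14 (Elwood, w=125) → cum 215
  km 15 (Fenton, w=6) → cum 221
  km 24 (Ashton, w=120) → cum 341  ≥ 308 → median here
  km 49 (Denby, w=275) → cum 616
Optimal location: km 24.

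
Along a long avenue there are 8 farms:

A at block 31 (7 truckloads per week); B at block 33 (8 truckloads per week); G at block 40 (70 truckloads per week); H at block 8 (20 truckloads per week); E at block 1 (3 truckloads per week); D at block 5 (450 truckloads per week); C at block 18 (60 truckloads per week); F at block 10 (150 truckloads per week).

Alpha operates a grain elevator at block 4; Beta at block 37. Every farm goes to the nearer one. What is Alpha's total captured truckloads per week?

The indifferent point is the midpoint (4+37)/2 = 20.5; farms left of it (closer to Alpha at 4) go to Alpha, those right go to Beta.
  E at 1 (w=3) → Alpha
  D at 5 (w=450) → Alpha
  H at 8 (w=20) → Alpha
  F at 10 (w=150) → Alpha
  C at 18 (w=60) → Alpha
  A at 31 (w=7) → Beta
  B at 33 (w=8) → Beta
  G at 40 (w=70) → Beta
Alpha captures 683; Beta captures 85.

683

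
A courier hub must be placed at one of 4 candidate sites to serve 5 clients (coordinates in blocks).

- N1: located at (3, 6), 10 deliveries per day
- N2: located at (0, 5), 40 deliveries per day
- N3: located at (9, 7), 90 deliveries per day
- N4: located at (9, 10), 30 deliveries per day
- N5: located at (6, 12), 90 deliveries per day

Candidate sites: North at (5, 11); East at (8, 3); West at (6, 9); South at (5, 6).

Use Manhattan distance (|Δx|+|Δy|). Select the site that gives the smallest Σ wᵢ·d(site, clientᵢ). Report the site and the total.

Total weighted distance at each candidate:
  North (5, 11): total = 1560
  East (8, 3): total = 2160
  West (6, 9): total = 1300
  South (5, 6): total = 1580
Minimum is at West with total 1300 blocks.

West, total 1300 blocks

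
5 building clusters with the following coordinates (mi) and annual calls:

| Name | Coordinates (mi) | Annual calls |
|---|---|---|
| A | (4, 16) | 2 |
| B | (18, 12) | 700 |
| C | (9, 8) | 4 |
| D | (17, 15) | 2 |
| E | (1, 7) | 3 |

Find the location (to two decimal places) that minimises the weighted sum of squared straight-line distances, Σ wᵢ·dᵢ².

(17.84, 11.98)

The minimiser of Σwᵢ‖p−pᵢ‖² is the weighted centroid p* = (Σwᵢpᵢ)/(Σwᵢ).
Σwᵢ = 711.
Σwᵢxᵢ = 2·4 + 700·18 + 4·9 + 2·17 + 3·1 = 12681.
Σwᵢyᵢ = 2·16 + 700·12 + 4·8 + 2·15 + 3·7 = 8515.
x* = 12681/711 = 17.84, y* = 8515/711 = 11.98.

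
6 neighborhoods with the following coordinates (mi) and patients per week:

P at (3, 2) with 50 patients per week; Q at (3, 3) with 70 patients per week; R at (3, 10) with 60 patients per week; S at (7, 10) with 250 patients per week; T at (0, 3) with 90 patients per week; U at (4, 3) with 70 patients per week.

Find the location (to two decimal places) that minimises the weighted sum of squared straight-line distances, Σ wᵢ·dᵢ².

The minimiser of Σwᵢ‖p−pᵢ‖² is the weighted centroid p* = (Σwᵢpᵢ)/(Σwᵢ).
Σwᵢ = 590.
Σwᵢxᵢ = 50·3 + 70·3 + 60·3 + 250·7 + 90·0 + 70·4 = 2570.
Σwᵢyᵢ = 50·2 + 70·3 + 60·10 + 250·10 + 90·3 + 70·3 = 3890.
x* = 2570/590 = 4.36, y* = 3890/590 = 6.59.

(4.36, 6.59)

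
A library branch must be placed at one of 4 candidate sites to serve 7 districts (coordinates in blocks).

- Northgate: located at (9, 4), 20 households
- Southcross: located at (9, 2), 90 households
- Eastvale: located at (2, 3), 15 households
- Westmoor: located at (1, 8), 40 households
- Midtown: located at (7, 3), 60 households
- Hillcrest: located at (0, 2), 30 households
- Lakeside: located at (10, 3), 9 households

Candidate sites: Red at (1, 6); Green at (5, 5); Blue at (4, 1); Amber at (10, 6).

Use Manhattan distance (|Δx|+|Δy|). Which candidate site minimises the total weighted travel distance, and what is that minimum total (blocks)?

Green, total 1628 blocks

Total weighted distance at each candidate:
  Red (1, 6): total = 2218
  Green (5, 5): total = 1628
  Blue (4, 1): total = 1682
  Amber (10, 6): total = 1922
Minimum is at Green with total 1628 blocks.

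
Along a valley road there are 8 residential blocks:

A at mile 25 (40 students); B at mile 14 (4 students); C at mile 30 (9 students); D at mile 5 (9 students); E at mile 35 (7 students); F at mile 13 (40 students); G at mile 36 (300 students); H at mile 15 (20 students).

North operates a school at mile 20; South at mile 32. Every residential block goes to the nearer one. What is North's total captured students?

113

The indifferent point is the midpoint (20+32)/2 = 26; residential blocks left of it (closer to North at 20) go to North, those right go to South.
  D at 5 (w=9) → North
  F at 13 (w=40) → North
  B at 14 (w=4) → North
  H at 15 (w=20) → North
  A at 25 (w=40) → North
  C at 30 (w=9) → South
  E at 35 (w=7) → South
  G at 36 (w=300) → South
North captures 113; South captures 316.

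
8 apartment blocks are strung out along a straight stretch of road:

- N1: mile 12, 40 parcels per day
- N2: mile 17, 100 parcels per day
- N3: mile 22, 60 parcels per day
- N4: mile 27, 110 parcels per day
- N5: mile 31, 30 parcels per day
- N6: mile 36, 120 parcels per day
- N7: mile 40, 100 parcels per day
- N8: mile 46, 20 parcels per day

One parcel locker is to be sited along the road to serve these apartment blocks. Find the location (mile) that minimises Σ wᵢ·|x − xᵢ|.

x = 27

For a sum of weighted absolute distances on a line, the optimum is the weighted median (not the mean). Total weight W = 580; half-weight = 290.
Sort by position and accumulate weight:
  mile 12 (N1, w=40) → cum 40
  mile 17 (N2, w=100) → cum 140
  mile 22 (N3, w=60) → cum 200
  mile 27 (N4, w=110) → cum 310  ≥ 290 → median here
  mile 31 (N5, w=30) → cum 340
  mile 36 (N6, w=120) → cum 460
  mile 40 (N7, w=100) → cum 560
  mile 46 (N8, w=20) → cum 580
Optimal location: mile 27.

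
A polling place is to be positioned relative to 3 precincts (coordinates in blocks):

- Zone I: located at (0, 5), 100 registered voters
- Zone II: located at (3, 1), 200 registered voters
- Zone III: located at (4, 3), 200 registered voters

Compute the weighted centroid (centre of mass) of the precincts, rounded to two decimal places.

(2.80, 2.60)

The minimiser of Σwᵢ‖p−pᵢ‖² is the weighted centroid p* = (Σwᵢpᵢ)/(Σwᵢ).
Σwᵢ = 500.
Σwᵢxᵢ = 100·0 + 200·3 + 200·4 = 1400.
Σwᵢyᵢ = 100·5 + 200·1 + 200·3 = 1300.
x* = 1400/500 = 2.80, y* = 1300/500 = 2.60.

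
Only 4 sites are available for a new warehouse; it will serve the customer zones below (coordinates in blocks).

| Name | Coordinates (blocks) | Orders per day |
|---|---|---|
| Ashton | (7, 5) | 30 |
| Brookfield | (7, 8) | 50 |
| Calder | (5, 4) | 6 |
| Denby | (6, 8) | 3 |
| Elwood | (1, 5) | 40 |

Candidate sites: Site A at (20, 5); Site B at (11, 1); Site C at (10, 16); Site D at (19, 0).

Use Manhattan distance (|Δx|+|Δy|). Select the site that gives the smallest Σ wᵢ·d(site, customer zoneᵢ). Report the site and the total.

Site B, total 1440 blocks

Total weighted distance at each candidate:
  Site A (20, 5): total = 2097
  Site B (11, 1): total = 1440
  Site C (10, 16): total = 1908
  Site D (19, 0): total = 2601
Minimum is at Site B with total 1440 blocks.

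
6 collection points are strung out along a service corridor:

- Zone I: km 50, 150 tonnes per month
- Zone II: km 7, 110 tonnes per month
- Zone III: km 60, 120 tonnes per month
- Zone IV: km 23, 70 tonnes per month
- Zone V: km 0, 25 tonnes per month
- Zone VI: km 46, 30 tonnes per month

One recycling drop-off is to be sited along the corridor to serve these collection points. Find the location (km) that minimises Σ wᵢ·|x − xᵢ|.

x = 50

For a sum of weighted absolute distances on a line, the optimum is the weighted median (not the mean). Total weight W = 505; half-weight = 252.5.
Sort by position and accumulate weight:
  km 0 (Zone V, w=25) → cum 25
  km 7 (Zone II, w=110) → cum 135
  km 23 (Zone IV, w=70) → cum 205
  km 46 (Zone VI, w=30) → cum 235
  km 50 (Zone I, w=150) → cum 385  ≥ 252.5 → median here
  km 60 (Zone III, w=120) → cum 505
Optimal location: km 50.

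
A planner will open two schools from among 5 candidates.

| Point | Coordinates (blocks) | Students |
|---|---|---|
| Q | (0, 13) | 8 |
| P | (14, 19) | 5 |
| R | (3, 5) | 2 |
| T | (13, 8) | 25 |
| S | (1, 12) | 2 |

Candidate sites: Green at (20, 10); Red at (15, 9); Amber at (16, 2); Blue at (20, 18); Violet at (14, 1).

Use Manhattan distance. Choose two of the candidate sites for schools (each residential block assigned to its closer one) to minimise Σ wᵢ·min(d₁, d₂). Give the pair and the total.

{Red, Blue}, total 328

Evaluate every pair (each demand assigned to the nearer of the two):
  {Red, Blue}: total = 328
  {Red, Violet}: total = 346
  {Green, Red}: total = 348
  {Red, Amber}: total = 348
  {Blue, Violet}: total = 513
  {Green, Blue}: total = 530
  {Green, Violet}: total = 531
  {Amber, Blue}: total = 542
  {Green, Amber}: total = 558
  {Amber, Violet}: total = 576
Best pair: {Red, Blue} with total 328.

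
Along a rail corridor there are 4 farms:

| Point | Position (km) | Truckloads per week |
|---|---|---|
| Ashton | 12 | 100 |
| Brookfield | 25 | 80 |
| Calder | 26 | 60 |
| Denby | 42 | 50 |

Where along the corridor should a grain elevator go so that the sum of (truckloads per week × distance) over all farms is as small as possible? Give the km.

x = 25

For a sum of weighted absolute distances on a line, the optimum is the weighted median (not the mean). Total weight W = 290; half-weight = 145.
Sort by position and accumulate weight:
  km 12 (Ashton, w=100) → cum 100
  km 25 (Brookfield, w=80) → cum 180  ≥ 145 → median here
  km 26 (Calder, w=60) → cum 240
  km 42 (Denby, w=50) → cum 290
Optimal location: km 25.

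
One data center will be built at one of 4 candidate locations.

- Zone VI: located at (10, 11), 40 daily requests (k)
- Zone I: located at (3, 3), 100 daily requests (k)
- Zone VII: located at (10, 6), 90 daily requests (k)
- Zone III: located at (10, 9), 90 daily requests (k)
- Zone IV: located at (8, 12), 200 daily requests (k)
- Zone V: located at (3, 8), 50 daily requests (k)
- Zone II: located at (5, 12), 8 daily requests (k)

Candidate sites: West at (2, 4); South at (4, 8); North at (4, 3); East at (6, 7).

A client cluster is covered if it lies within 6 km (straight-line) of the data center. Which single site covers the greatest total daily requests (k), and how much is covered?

Coverage radius r = 6 km; a point is covered iff (Δx)²+(Δy)² ≤ 6² = 36.
  West (2, 4): covers {Zone I, Zone V} → 150
  South (4, 8): covers {Zone I, Zone IV, Zone V, Zone II} → 358
  North (4, 3): covers {Zone I, Zone V} → 150
  East (6, 7): covers {Zone VI, Zone I, Zone VII, Zone III, Zone IV, Zone V, Zone II} → 578
Maximum coverage at East: 578 daily requests (k).

East, covering 578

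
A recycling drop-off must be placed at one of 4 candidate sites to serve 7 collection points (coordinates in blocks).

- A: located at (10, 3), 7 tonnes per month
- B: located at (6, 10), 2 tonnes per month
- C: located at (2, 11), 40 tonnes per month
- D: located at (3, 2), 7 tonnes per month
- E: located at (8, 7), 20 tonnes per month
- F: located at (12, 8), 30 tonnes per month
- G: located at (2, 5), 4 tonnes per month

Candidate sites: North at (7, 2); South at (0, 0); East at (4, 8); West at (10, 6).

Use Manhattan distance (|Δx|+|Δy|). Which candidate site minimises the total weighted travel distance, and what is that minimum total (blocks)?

Total weighted distance at each candidate:
  North (7, 2): total = 1116
  South (0, 0): total = 1606
  East (4, 8): total = 694
  West (10, 6): total = 850
Minimum is at East with total 694 blocks.

East, total 694 blocks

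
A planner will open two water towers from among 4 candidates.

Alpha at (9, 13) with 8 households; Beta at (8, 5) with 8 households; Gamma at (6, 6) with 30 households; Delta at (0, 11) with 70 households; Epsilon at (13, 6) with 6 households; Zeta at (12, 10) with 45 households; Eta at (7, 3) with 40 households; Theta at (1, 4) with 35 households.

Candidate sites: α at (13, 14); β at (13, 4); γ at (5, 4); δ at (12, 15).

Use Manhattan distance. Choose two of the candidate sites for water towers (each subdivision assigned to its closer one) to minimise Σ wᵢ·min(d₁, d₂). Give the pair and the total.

Evaluate every pair (each demand assigned to the nearer of the two):
  {α, γ}: total = 1535
  {γ, δ}: total = 1547
  {β, γ}: total = 1653
  {α, β}: total = 2415
  {β, δ}: total = 2415
  {α, δ}: total = 3445
Best pair: {α, γ} with total 1535.

{α, γ}, total 1535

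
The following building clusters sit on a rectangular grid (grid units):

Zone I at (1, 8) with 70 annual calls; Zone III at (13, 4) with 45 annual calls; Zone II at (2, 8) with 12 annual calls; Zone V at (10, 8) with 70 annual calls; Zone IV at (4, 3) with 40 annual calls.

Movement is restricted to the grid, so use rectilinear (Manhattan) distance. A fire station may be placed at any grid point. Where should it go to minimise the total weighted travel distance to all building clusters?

Manhattan distance separates: Σwᵢ(|x−xᵢ|+|y−yᵢ|) = Σwᵢ|x−xᵢ| + Σwᵢ|y−yᵢ|, so x and y are optimised independently as 1-D weighted medians.
Total weight W = 237; half = 118.5.
x-coordinate, sorted with cumulative weight:
  x=1 (Zone I, w=70) cum 70
  x=2 (Zone II, w=12) cum 82
  x=4 (Zone IV, w=40) cum 122  ← median
  x=10 (Zone V, w=70) cum 192
  x=13 (Zone III, w=45) cum 237
⇒ x* = 4
y-coordinate, sorted with cumulative weight:
  y=3 (Zone IV, w=40) cum 40
  y=4 (Zone III, w=45) cum 85
  y=8 (Zone I, w=70) cum 155  ← median
  y=8 (Zone II, w=12) cum 167
  y=8 (Zone V, w=70) cum 237
⇒ y* = 8

(4, 8)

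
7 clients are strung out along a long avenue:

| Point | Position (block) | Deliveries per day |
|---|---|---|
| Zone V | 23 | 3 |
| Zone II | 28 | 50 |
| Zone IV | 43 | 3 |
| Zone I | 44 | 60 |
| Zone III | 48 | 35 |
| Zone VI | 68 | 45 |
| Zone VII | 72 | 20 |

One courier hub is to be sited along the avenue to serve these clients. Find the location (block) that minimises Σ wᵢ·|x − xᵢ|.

x = 44

For a sum of weighted absolute distances on a line, the optimum is the weighted median (not the mean). Total weight W = 216; half-weight = 108.
Sort by position and accumulate weight:
  block 23 (Zone V, w=3) → cum 3
  block 28 (Zone II, w=50) → cum 53
  block 43 (Zone IV, w=3) → cum 56
  block 44 (Zone I, w=60) → cum 116  ≥ 108 → median here
  block 48 (Zone III, w=35) → cum 151
  block 68 (Zone VI, w=45) → cum 196
  block 72 (Zone VII, w=20) → cum 216
Optimal location: block 44.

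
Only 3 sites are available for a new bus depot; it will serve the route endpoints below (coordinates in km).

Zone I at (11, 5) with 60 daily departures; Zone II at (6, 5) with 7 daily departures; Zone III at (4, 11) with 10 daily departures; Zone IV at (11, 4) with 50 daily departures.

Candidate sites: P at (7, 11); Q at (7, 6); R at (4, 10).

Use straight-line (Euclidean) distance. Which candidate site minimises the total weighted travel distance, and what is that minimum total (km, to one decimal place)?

Total weighted distance at each candidate:
  P (7, 11): total = 908.4
  Q (7, 6): total = 539.2
  R (4, 10): total = 1024.8
Minimum is at Q with total 539.2 km.

Q, total 539.2 km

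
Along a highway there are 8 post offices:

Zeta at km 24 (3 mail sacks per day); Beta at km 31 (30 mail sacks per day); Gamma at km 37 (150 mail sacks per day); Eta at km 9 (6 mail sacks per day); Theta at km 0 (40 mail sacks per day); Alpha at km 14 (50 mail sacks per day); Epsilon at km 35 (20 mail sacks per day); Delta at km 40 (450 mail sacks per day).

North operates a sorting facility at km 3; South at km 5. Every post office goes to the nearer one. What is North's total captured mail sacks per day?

The indifferent point is the midpoint (3+5)/2 = 4; post offices left of it (closer to North at 3) go to North, those right go to South.
  Theta at 0 (w=40) → North
  Eta at 9 (w=6) → South
  Alpha at 14 (w=50) → South
  Zeta at 24 (w=3) → South
  Beta at 31 (w=30) → South
  Epsilon at 35 (w=20) → South
  Gamma at 37 (w=150) → South
  Delta at 40 (w=450) → South
North captures 40; South captures 709.

40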